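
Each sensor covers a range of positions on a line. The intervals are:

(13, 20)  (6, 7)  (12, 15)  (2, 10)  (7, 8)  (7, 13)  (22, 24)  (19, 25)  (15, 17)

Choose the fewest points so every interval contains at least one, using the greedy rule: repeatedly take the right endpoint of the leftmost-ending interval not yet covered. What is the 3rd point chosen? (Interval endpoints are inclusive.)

24

Sort by right endpoint; whenever an interval is uncovered, place a point at its right end.
Sorted: [6,7] [7,8] [2,10] [7,13] [12,15] [15,17] [13,20] [22,24] [19,25]
{[6,7],[7,8],[2,10],[7,13]} hit by 7; {[12,15],[15,17],[13,20]} hit by 15; {[22,24],[19,25]} hit by 24.
Points: 7, 15, 24 (3 total).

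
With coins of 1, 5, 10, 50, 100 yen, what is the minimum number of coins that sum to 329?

329 − 3×100→29 − 2×10→9 − 1×5→4 − 4×1→0
Total coins = 3 + 2 + 1 + 4 = 10

10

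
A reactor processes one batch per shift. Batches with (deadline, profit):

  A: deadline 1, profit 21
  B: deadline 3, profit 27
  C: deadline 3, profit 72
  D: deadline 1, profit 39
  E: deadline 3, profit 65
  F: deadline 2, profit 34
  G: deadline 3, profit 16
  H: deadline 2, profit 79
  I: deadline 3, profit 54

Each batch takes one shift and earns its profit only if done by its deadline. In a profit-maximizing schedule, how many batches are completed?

Take jobs in profit order; each goes to the latest open slot no later than its deadline.
By profit: H(d2,79), C(d3,72), E(d3,65), I(d3,54), D(d1,39), F(d2,34), B(d3,27), A(d1,21), G(d3,16)
H→slot 2; C→slot 3; E→slot 1; I skipped; D skipped; F skipped; B skipped; A skipped; G skipped.
3 of 9 scheduled.

3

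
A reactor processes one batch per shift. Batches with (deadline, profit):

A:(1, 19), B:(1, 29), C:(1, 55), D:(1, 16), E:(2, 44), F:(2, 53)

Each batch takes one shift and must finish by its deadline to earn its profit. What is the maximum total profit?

By profit: C(d1,55), F(d2,53), E(d2,44), B(d1,29), A(d1,19), D(d1,16)
C→slot 1; F→slot 2; E skipped; B skipped; A skipped; D skipped.
Profit = 55 + 53 = 108

108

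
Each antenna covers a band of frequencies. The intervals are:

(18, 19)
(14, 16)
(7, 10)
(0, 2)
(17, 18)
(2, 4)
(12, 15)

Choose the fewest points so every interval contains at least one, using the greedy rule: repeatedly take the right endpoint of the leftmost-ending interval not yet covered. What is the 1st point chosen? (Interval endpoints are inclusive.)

2

Process intervals by earliest right end; each time one isn't hit yet, stab at its right endpoint.
By right end: [0,2]  [2,4]  [7,10]  [12,15]  [14,16]  [17,18]  [18,19]
[0,2] uncovered → point at 2; [7,10] uncovered → point at 10; [12,15] uncovered → point at 15; [17,18] uncovered → point at 18.
Points: 2, 10, 15, 18 (4 total).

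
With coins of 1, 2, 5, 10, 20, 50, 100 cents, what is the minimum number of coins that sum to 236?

6

236 = 2×100 + 1×20 + 1×10 + 1×5 + 1×1
Total coins = 2 + 1 + 1 + 1 + 1 = 6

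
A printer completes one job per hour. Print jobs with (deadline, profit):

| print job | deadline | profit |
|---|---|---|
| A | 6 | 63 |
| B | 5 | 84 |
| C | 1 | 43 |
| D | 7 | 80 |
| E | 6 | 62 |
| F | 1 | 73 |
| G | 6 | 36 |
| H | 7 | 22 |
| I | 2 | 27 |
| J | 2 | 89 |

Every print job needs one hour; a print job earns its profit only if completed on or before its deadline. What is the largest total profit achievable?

Take jobs in profit order; each goes to the latest open slot no later than its deadline.
Profit order: J=89 B=84 D=80 F=73 A=63 E=62 C=43 G=36 I=27 H=22
Assign: J→slot 2, B→slot 5, D→slot 7, F→slot 1, A→slot 6, E→slot 4, C skipped, G→slot 3, I skipped, H skipped.
Slots: [1:F] [2:J] [3:G] [4:E] [5:B] [6:A] [7:D]
Profit = 73 + 89 + 36 + 62 + 84 + 63 + 80 = 487

487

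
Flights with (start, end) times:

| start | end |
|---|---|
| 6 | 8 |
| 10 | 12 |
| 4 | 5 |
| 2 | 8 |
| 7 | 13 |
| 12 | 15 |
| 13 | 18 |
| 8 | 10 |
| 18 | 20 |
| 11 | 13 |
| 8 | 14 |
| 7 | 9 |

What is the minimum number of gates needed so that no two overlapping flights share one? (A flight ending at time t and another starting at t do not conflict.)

4

The answer is the maximum number of intervals overlapping at any instant.
starts: [2, 4, 6, 7, 7, 8, 8, 10, 11, 12, 13, 18]
ends:   [5, 8, 8, 9, 10, 12, 13, 13, 14, 15, 18, 20]
s2→1 s4→2 e5→1 s6→2 s7→3 s7→4  — peak 4.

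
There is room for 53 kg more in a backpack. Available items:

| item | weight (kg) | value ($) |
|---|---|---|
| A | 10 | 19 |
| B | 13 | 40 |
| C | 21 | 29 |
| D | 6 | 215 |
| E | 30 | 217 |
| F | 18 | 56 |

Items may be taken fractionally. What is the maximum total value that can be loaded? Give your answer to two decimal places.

Sort by value per unit weight and fill in that order.
Ratios (sorted): D 35.83, E 7.23, F 3.11, B 3.08, A 1.90, C 1.38
take D (6 @ 215); take E (30 @ 217); take 17/18 of F → 52.89. Capacity used 53/53.
Total value = 484.89

484.89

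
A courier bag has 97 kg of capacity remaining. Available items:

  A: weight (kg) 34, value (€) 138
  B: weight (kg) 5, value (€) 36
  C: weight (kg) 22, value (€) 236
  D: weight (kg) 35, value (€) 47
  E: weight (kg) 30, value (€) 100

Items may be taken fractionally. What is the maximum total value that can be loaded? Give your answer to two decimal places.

Order: C (236/22=10.73) > B (36/5=7.20) > A (138/34=4.06) > E (100/30=3.33) > D (47/35=1.34)
Fill: take C (22 @ 236) → take B (5 @ 36) → take A (34 @ 138) → take E (30 @ 100) → take 6/35 of D → 8.06; 97/97 used.
Total value = 518.06

518.06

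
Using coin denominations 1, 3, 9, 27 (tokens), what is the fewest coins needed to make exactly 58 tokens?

4

Greedy: take as many of the largest coin as possible, then repeat with the remainder.
58 = 2×27 + 1×3 + 1×1
Total coins = 2 + 1 + 1 = 4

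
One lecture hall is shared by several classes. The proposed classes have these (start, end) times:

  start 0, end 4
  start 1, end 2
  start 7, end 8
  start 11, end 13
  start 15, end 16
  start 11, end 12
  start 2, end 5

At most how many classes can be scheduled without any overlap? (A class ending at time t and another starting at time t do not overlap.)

5

By end time: (1,2), (0,4), (2,5), (7,8), (11,12), (11,13), (15,16).
Pick (1,2); next start ≥ 2 → (2,5); next start ≥ 5 → (7,8); next start ≥ 8 → (11,12); next start ≥ 12 → (15,16).
Selected 5 classes.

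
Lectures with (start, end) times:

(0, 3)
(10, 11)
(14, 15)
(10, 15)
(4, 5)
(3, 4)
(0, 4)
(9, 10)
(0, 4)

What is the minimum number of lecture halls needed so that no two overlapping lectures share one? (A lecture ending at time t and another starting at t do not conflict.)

3

Events (time:±→running): 0:+→1 0:+→2 0:+→3 … peak 3.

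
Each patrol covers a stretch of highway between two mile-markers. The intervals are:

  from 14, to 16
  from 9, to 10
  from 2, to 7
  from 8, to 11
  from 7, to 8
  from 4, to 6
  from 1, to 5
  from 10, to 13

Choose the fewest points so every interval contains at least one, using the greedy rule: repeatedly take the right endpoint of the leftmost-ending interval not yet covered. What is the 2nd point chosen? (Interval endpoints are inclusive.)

Sort by right endpoint; whenever an interval is uncovered, place a point at its right end.
Sorted: [1,5] [4,6] [2,7] [7,8] [9,10] [8,11] [10,13] [14,16]
{[1,5],[4,6],[2,7]} hit by 5; {[7,8]} hit by 8; {[9,10],[8,11],[10,13]} hit by 10; {[14,16]} hit by 16.
Points: 5, 8, 10, 16 (4 total).

8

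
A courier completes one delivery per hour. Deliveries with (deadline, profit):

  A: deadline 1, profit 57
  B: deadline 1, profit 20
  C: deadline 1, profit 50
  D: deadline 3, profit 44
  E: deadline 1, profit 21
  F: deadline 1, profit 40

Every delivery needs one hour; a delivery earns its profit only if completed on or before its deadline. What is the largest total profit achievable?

Take jobs in profit order; each goes to the latest open slot no later than its deadline.
By profit: A(d1,57), C(d1,50), D(d3,44), F(d1,40), E(d1,21), B(d1,20)
A→slot 1; C skipped; D→slot 3; F skipped; E skipped; B skipped.
Profit = 57 + 44 = 101

101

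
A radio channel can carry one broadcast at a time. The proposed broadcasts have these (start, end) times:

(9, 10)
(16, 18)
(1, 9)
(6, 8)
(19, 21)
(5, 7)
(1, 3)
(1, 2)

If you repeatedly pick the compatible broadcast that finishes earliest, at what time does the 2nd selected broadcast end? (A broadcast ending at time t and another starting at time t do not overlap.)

7

Sorted by end: (1,2)  (1,3)  (5,7)  (6,8)  (1,9)  (9,10)  (16,18)  (19,21)
take (1,2); take (5,7); take (9,10); take (16,18); take (19,21).
Selected: (1,2) (5,7) (9,10) (16,18) (19,21)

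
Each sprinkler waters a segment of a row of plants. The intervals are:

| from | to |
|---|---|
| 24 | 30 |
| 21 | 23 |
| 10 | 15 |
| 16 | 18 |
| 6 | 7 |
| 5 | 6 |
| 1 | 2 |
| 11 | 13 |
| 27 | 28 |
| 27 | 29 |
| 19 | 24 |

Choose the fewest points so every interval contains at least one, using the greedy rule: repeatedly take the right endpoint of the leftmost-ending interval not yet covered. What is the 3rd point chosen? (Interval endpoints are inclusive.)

Sort by right endpoint; whenever an interval is uncovered, place a point at its right end.
Sorted: [1,2] [5,6] [6,7] [11,13] [10,15] [16,18] [21,23] [19,24] [27,28] [27,29] [24,30]
{[1,2]} hit by 2; {[5,6],[6,7]} hit by 6; {[11,13],[10,15]} hit by 13; {[16,18]} hit by 18; {[21,23],[19,24]} hit by 23; {[27,28],[27,29],[24,30]} hit by 28.
Points: 2, 6, 13, 18, 23, 28 (6 total).

13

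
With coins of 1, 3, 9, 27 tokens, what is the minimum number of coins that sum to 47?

5

47 = 1×27 + 2×9 + 2×1
Total coins = 1 + 2 + 2 = 5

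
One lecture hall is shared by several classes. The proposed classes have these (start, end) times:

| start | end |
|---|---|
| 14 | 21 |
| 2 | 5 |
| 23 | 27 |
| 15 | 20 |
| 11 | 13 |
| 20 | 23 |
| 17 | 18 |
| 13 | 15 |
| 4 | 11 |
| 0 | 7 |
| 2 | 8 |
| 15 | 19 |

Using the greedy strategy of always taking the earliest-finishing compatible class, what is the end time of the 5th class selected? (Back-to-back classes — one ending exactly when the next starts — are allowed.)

Greedy by earliest finish: after sorting by end time, pick each interval compatible with the last pick.
Sorted by end: (2,5)  (0,7)  (2,8)  (4,11)  (11,13)  (13,15)  (17,18)  (15,19)  (15,20)  (14,21)  (20,23)  (23,27)
take (2,5); take (11,13); take (13,15); take (17,18); skip (14,21); take (20,23); take (23,27).
Selected: (2,5) (11,13) (13,15) (17,18) (20,23) (23,27)

23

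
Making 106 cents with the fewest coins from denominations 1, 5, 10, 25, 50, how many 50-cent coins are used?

Use the largest denomination that fits, subtract, and repeat.
106 = 2×50 + 1×5 + 1×1
Count of 50: 2

2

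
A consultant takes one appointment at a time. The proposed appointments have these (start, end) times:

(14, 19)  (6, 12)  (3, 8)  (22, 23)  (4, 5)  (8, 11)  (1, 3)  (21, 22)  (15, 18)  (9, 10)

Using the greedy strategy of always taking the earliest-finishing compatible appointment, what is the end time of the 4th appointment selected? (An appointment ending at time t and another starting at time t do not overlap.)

18

Sorted by end: (1,3)  (4,5)  (3,8)  (9,10)  (8,11)  (6,12)  (15,18)  (14,19)  (21,22)  (22,23)
take (1,3); take (4,5); skip (3,8); take (9,10); take (15,18); take (21,22); take (22,23).
Selected: (1,3) (4,5) (9,10) (15,18) (21,22) (22,23)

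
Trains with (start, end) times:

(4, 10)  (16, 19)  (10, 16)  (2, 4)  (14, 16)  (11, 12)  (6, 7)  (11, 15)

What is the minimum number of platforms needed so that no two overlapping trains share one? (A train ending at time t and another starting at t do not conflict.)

3

The answer is the maximum number of intervals overlapping at any instant.
Events (time:±→running): 2:+→1 4:-→0 4:+→1 6:+→2 7:-→1 10:-→0 10:+→1 11:+→2 11:+→3 … peak 3.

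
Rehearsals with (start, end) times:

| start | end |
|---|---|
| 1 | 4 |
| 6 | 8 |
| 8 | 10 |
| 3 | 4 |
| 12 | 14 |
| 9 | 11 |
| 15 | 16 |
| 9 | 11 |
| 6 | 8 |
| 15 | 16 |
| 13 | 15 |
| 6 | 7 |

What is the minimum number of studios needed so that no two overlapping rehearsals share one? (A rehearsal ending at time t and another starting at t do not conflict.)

Events (time:±→running): 1:+→1 3:+→2 4:-→1 4:-→0 6:+→1 6:+→2 6:+→3 … peak 3.

3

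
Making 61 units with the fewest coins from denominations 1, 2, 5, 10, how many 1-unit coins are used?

1

61 = 6×10 + 1×1
Count of 1: 1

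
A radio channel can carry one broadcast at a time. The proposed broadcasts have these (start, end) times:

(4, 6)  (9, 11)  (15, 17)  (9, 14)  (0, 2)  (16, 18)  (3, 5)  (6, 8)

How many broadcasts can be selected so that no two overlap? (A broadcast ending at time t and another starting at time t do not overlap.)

5

By end time: (0,2), (3,5), (4,6), (6,8), (9,11), (9,14), (15,17), (16,18).
Pick (0,2); next start ≥ 2 → (3,5); next start ≥ 5 → (6,8); next start ≥ 8 → (9,11); next start ≥ 11 → (15,17).
Selected 5 broadcasts.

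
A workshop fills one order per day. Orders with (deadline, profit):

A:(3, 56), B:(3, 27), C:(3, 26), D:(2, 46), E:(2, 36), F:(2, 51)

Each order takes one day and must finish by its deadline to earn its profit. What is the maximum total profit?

Profit order: A=56 F=51 D=46 E=36 B=27 C=26
Assign: A→slot 3, F→slot 2, D→slot 1, E skipped, B skipped, C skipped.
Slots: [1:D] [2:F] [3:A]
Profit = 46 + 51 + 56 = 153

153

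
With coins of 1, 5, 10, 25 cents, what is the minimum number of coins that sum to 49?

49 − 1×25→24 − 2×10→4 − 4×1→0
Total coins = 1 + 2 + 4 = 7

7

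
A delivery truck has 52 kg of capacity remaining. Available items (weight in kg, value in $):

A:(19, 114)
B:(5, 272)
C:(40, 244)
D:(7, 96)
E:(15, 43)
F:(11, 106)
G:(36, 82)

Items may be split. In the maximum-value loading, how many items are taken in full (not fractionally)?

Greedy by value/weight ratio, highest first.
Ratios (sorted): B 54.40, D 13.71, F 9.64, C 6.10, A 6.00, E 2.87, G 2.28
take B (5 @ 272); take D (7 @ 96); take F (11 @ 106); take 29/40 of C → 176.90. Capacity used 52/52.
3 item(s) taken whole; one partial (take 29/40 of C).

3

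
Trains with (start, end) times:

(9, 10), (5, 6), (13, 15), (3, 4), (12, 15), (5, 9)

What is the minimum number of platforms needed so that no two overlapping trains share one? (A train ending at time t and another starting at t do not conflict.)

Events (time:±→running): 3:+→1 4:-→0 5:+→1 5:+→2 … peak 2.

2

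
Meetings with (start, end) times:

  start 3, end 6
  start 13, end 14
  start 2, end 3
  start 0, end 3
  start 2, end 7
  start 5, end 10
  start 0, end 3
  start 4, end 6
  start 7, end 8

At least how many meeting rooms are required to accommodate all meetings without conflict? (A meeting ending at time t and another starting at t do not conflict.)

Count concurrent intervals with a sweep; the peak is the room count.
starts: [0, 0, 2, 2, 3, 4, 5, 7, 13]
ends:   [3, 3, 3, 6, 6, 7, 8, 10, 14]
s0→1 s0→2 s2→3 s2→4  — peak 4.

4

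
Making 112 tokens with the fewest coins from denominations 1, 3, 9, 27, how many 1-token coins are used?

1

112 − 4×27→4 − 1×3→1 − 1×1→0
Count of 1: 1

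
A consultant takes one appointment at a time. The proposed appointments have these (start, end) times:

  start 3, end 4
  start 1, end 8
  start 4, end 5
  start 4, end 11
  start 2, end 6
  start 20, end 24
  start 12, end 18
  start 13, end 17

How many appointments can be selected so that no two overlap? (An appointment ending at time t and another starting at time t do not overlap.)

Order by finish time; keep every interval that doesn't clash with the previous kept one.
Sorted by end: (3,4)  (4,5)  (2,6)  (1,8)  (4,11)  (13,17)  (12,18)  (20,24)
take (3,4); take (4,5); skip (1,8); skip (4,11); take (13,17); take (20,24).
Selected 4 appointments.

4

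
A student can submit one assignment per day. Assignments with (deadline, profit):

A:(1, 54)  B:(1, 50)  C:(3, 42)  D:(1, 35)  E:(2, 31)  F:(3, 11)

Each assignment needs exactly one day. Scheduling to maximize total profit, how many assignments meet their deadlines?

3

Profit order: A=54 B=50 C=42 D=35 E=31 F=11
Assign: A→slot 1, B skipped, C→slot 3, D skipped, E→slot 2, F skipped.
Slots: [1:A] [2:E] [3:C]
3 of 6 scheduled.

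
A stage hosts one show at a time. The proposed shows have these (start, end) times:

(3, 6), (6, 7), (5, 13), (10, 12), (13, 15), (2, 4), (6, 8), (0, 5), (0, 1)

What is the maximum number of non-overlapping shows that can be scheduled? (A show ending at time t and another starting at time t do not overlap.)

5

Order by finish time; keep every interval that doesn't clash with the previous kept one.
By end time: (0,1), (2,4), (0,5), (3,6), (6,7), (6,8), (10,12), (5,13), (13,15).
Pick (0,1); next start ≥ 1 → (2,4); next start ≥ 4 → (6,7); next start ≥ 7 → (10,12); next start ≥ 12 → (13,15).
Selected 5 shows.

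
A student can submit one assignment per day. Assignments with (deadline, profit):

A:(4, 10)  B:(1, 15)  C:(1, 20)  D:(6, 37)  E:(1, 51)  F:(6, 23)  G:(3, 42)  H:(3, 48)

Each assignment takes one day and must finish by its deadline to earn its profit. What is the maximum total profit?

211

By profit: E(d1,51), H(d3,48), G(d3,42), D(d6,37), F(d6,23), C(d1,20), B(d1,15), A(d4,10)
E→slot 1; H→slot 3; G→slot 2; D→slot 6; F→slot 5; C skipped; B skipped; A→slot 4.
Profit = 51 + 42 + 48 + 10 + 23 + 37 = 211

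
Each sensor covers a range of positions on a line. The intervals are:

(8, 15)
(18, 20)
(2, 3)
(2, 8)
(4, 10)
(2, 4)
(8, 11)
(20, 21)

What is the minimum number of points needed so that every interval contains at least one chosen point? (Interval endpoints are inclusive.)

3

Sorted: [2,3] [2,4] [2,8] [4,10] [8,11] [8,15] [18,20] [20,21]
{[2,3],[2,4],[2,8]} hit by 3; {[4,10],[8,11],[8,15]} hit by 10; {[18,20],[20,21]} hit by 20.
Points: 3, 10, 20 (3 total).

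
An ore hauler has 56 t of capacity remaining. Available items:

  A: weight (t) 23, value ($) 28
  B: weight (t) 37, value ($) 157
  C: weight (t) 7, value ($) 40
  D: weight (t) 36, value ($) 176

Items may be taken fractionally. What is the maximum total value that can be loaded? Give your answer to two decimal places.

271.16

Order: C (40/7=5.71) > D (176/36=4.89) > B (157/37=4.24) > A (28/23=1.22)
Fill: take C (7 @ 40) → take D (36 @ 176) → take 13/37 of B → 55.16; 56/56 used.
Total value = 271.16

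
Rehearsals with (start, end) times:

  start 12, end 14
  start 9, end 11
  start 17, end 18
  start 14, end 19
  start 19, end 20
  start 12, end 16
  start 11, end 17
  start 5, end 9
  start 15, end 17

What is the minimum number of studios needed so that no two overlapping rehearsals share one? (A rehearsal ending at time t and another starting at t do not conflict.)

4

Count concurrent intervals with a sweep; the peak is the room count.
Events (time:±→running): 5:+→1 9:-→0 9:+→1 11:-→0 11:+→1 12:+→2 12:+→3 14:-→2 14:+→3 15:+→4 … peak 4.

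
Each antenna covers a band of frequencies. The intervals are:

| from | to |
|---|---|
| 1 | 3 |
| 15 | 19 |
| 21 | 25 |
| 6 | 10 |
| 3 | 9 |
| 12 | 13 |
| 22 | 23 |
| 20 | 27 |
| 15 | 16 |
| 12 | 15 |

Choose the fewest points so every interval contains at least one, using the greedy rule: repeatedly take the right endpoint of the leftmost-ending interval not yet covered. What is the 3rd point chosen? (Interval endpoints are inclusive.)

By right end: [1,3]  [3,9]  [6,10]  [12,13]  [12,15]  [15,16]  [15,19]  [22,23]  [21,25]  [20,27]
[1,3] uncovered → point at 3; [6,10] uncovered → point at 10; [12,13] uncovered → point at 13; [15,16] uncovered → point at 16; [22,23] uncovered → point at 23.
Points: 3, 10, 13, 16, 23 (5 total).

13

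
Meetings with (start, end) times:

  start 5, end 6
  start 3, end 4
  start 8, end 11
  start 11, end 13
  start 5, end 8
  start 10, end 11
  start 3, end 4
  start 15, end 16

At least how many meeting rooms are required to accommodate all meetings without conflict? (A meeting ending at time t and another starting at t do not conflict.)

Count concurrent intervals with a sweep; the peak is the room count.
starts: [3, 3, 5, 5, 8, 10, 11, 15]
ends:   [4, 4, 6, 8, 11, 11, 13, 16]
s3→1 s3→2  — peak 2.

2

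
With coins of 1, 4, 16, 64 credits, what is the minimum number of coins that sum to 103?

7

Use the largest denomination that fits, subtract, and repeat.
103 = 1×64 + 2×16 + 1×4 + 3×1
Total coins = 1 + 2 + 1 + 3 = 7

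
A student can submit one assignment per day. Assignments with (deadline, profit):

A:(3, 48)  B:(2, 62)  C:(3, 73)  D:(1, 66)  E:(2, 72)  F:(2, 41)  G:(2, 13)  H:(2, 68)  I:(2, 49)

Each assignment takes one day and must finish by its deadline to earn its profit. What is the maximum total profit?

213

By profit: C(d3,73), E(d2,72), H(d2,68), D(d1,66), B(d2,62), I(d2,49), A(d3,48), F(d2,41), G(d2,13)
C→slot 3; E→slot 2; H→slot 1; D skipped; B skipped; I skipped; A skipped; F skipped; G skipped.
Profit = 68 + 72 + 73 = 213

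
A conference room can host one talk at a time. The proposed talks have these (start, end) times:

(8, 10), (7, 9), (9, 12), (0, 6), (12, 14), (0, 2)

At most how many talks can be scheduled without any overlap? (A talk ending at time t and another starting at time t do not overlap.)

4

Sort by end time and greedily take each interval whose start is ≥ the last chosen end.
By end time: (0,2), (0,6), (7,9), (8,10), (9,12), (12,14).
Pick (0,2); next start ≥ 2 → (7,9); next start ≥ 9 → (9,12); next start ≥ 12 → (12,14).
Selected 4 talks.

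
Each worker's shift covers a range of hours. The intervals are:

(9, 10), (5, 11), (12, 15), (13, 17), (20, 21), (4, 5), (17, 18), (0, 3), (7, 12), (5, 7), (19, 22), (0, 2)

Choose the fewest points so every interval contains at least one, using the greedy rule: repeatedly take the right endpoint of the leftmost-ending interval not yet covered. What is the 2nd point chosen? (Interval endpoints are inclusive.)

Sort by right endpoint; whenever an interval is uncovered, place a point at its right end.
Sorted: [0,2] [0,3] [4,5] [5,7] [9,10] [5,11] [7,12] [12,15] [13,17] [17,18] [20,21] [19,22]
{[0,2],[0,3]} hit by 2; {[4,5],[5,7]} hit by 5; {[9,10],[5,11],[7,12]} hit by 10; {[12,15],[13,17]} hit by 15; {[17,18]} hit by 18; {[20,21],[19,22]} hit by 21.
Points: 2, 5, 10, 15, 18, 21 (6 total).

5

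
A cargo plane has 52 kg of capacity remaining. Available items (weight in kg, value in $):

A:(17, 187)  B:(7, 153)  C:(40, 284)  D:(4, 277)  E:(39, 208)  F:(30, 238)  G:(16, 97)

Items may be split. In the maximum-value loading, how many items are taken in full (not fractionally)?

Ratios (sorted): D 69.25, B 21.86, A 11.00, F 7.93, C 7.10, G 6.06, E 5.33
take D (4 @ 277); take B (7 @ 153); take A (17 @ 187); take 24/30 of F → 190.40. Capacity used 52/52.
3 item(s) taken whole; one partial (take 24/30 of F).

3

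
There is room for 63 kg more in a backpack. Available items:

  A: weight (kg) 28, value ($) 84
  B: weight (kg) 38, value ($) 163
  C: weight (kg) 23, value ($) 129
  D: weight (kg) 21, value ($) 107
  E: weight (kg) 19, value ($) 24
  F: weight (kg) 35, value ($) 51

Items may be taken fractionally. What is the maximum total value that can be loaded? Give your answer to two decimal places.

Ratios (sorted): C 5.61, D 5.10, B 4.29, A 3.00, F 1.46, E 1.26
take C (23 @ 129); take D (21 @ 107); take 19/38 of B → 81.50. Capacity used 63/63.
Total value = 317.50

317.50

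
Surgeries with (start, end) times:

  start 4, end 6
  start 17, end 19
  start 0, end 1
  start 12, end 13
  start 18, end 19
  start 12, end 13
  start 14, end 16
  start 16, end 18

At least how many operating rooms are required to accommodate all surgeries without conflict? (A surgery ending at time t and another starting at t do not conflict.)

2

Events (time:±→running): 0:+→1 1:-→0 4:+→1 6:-→0 12:+→1 12:+→2 … peak 2.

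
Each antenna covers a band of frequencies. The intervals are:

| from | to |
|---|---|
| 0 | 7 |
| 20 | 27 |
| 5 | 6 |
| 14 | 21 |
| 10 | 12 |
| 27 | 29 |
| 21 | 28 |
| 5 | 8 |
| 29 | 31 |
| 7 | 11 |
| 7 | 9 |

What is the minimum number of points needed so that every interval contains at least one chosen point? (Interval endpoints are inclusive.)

5

Sort by right endpoint; whenever an interval is uncovered, place a point at its right end.
Sorted: [5,6] [0,7] [5,8] [7,9] [7,11] [10,12] [14,21] [20,27] [21,28] [27,29] [29,31]
{[5,6],[0,7],[5,8]} hit by 6; {[7,9],[7,11]} hit by 9; {[10,12]} hit by 12; {[14,21],[20,27],[21,28]} hit by 21; {[27,29],[29,31]} hit by 29.
Points: 6, 9, 12, 21, 29 (5 total).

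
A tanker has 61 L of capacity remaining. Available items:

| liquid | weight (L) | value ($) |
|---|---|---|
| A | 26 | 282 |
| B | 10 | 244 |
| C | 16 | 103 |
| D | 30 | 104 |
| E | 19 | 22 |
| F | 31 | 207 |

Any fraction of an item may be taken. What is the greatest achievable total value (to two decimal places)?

Ratios (sorted): B 24.40, A 10.85, F 6.68, C 6.44, D 3.47, E 1.16
take B (10 @ 244); take A (26 @ 282); take 25/31 of F → 166.94. Capacity used 61/61.
Total value = 692.94

692.94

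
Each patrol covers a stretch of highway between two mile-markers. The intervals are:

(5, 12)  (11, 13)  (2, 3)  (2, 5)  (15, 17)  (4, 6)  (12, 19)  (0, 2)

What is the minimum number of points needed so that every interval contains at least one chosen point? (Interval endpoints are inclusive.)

4

By right end: [0,2]  [2,3]  [2,5]  [4,6]  [5,12]  [11,13]  [15,17]  [12,19]
[0,2] uncovered → point at 2; [4,6] uncovered → point at 6; [11,13] uncovered → point at 13; [15,17] uncovered → point at 17.
Points: 2, 6, 13, 17 (4 total).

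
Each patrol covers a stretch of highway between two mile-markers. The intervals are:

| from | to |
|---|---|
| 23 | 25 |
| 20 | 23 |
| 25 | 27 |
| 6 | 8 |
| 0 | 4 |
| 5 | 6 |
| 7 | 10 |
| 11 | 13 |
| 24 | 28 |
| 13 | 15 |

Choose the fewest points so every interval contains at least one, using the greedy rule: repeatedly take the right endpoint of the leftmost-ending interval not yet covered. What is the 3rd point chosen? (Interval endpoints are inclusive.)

10

Sort by right endpoint; whenever an interval is uncovered, place a point at its right end.
Sorted: [0,4] [5,6] [6,8] [7,10] [11,13] [13,15] [20,23] [23,25] [25,27] [24,28]
{[0,4]} hit by 4; {[5,6],[6,8]} hit by 6; {[7,10]} hit by 10; {[11,13],[13,15]} hit by 13; {[20,23],[23,25]} hit by 23; {[25,27],[24,28]} hit by 27.
Points: 4, 6, 10, 13, 23, 27 (6 total).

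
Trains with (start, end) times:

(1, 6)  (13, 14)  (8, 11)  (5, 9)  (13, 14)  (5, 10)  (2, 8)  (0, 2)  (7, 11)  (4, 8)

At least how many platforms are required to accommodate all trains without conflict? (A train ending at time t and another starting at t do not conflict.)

Count concurrent intervals with a sweep; the peak is the room count.
Events (time:±→running): 0:+→1 1:+→2 2:-→1 2:+→2 4:+→3 5:+→4 5:+→5 … peak 5.

5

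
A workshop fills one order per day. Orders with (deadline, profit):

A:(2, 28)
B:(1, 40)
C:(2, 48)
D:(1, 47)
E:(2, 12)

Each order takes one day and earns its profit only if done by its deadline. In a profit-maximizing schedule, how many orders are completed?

2

Sort by profit descending; place each in the latest free slot ≤ its deadline.
Profit order: C=48 D=47 B=40 A=28 E=12
Assign: C→slot 2, D→slot 1, B skipped, A skipped, E skipped.
Slots: [1:D] [2:C]
2 of 5 scheduled.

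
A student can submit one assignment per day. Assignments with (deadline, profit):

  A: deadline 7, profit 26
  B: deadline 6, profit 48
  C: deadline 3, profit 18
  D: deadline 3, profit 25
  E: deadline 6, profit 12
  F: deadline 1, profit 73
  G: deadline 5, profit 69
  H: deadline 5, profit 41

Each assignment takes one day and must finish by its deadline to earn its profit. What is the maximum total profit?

300

Take jobs in profit order; each goes to the latest open slot no later than its deadline.
Profit order: F=73 G=69 B=48 H=41 A=26 D=25 C=18 E=12
Assign: F→slot 1, G→slot 5, B→slot 6, H→slot 4, A→slot 7, D→slot 3, C→slot 2, E skipped.
Slots: [1:F] [2:C] [3:D] [4:H] [5:G] [6:B] [7:A]
Profit = 73 + 18 + 25 + 41 + 69 + 48 + 26 = 300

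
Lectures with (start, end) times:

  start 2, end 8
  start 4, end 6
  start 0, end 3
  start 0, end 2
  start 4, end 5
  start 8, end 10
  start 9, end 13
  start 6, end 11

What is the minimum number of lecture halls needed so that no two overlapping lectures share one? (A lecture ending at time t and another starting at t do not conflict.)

Count concurrent intervals with a sweep; the peak is the room count.
Events (time:±→running): 0:+→1 0:+→2 2:-→1 2:+→2 3:-→1 4:+→2 4:+→3 … peak 3.

3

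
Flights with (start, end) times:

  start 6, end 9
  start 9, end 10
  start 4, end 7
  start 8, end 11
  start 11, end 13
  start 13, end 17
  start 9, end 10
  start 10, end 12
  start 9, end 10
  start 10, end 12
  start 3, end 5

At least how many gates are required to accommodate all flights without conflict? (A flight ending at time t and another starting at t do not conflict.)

4

Count concurrent intervals with a sweep; the peak is the room count.
Events (time:±→running): 3:+→1 4:+→2 5:-→1 6:+→2 7:-→1 8:+→2 9:-→1 9:+→2 9:+→3 9:+→4 … peak 4.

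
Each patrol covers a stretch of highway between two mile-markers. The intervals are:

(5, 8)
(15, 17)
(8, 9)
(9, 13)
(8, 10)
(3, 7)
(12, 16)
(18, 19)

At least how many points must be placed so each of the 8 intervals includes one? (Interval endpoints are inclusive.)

4

Sorted: [3,7] [5,8] [8,9] [8,10] [9,13] [12,16] [15,17] [18,19]
{[3,7],[5,8]} hit by 7; {[8,9],[8,10],[9,13]} hit by 9; {[12,16],[15,17]} hit by 16; {[18,19]} hit by 19.
Points: 7, 9, 16, 19 (4 total).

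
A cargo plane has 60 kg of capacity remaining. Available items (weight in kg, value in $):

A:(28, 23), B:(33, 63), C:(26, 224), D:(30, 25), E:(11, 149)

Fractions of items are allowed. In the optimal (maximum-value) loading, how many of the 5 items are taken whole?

Ratios (sorted): E 13.55, C 8.62, B 1.91, D 0.83, A 0.82
take E (11 @ 149); take C (26 @ 224); take 23/33 of B → 43.91. Capacity used 60/60.
2 item(s) taken whole; one partial (take 23/33 of B).

2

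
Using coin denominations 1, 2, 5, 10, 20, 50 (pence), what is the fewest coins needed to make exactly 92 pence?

92 = 1×50 + 2×20 + 1×2
Total coins = 1 + 2 + 1 = 4

4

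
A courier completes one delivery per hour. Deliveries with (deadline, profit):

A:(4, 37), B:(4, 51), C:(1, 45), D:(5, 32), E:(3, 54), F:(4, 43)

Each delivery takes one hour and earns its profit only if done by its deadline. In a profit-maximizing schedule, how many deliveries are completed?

Profit order: E=54 B=51 C=45 F=43 A=37 D=32
Assign: E→slot 3, B→slot 4, C→slot 1, F→slot 2, A skipped, D→slot 5.
Slots: [1:C] [2:F] [3:E] [4:B] [5:D]
5 of 6 scheduled.

5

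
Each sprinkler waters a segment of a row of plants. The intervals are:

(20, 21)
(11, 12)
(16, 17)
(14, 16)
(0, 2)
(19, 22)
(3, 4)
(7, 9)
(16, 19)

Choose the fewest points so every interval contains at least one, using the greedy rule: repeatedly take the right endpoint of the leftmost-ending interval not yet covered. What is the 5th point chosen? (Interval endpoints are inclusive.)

Process intervals by earliest right end; each time one isn't hit yet, stab at its right endpoint.
By right end: [0,2]  [3,4]  [7,9]  [11,12]  [14,16]  [16,17]  [16,19]  [20,21]  [19,22]
[0,2] uncovered → point at 2; [3,4] uncovered → point at 4; [7,9] uncovered → point at 9; [11,12] uncovered → point at 12; [14,16] uncovered → point at 16; [20,21] uncovered → point at 21.
Points: 2, 4, 9, 12, 16, 21 (6 total).

16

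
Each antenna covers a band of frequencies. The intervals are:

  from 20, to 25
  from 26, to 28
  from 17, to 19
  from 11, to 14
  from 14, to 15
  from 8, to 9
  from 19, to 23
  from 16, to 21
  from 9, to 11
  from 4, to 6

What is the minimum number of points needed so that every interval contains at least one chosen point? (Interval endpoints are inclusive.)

6

Process intervals by earliest right end; each time one isn't hit yet, stab at its right endpoint.
Sorted: [4,6] [8,9] [9,11] [11,14] [14,15] [17,19] [16,21] [19,23] [20,25] [26,28]
{[4,6]} hit by 6; {[8,9],[9,11]} hit by 9; {[11,14],[14,15]} hit by 14; {[17,19],[16,21],[19,23]} hit by 19; {[20,25]} hit by 25; {[26,28]} hit by 28.
Points: 6, 9, 14, 19, 25, 28 (6 total).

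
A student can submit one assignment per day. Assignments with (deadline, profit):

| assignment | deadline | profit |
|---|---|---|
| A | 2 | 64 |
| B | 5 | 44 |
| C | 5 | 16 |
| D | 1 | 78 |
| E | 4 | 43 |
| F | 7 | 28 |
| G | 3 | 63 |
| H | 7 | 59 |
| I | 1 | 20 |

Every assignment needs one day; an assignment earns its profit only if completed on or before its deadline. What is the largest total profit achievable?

Profit order: D=78 A=64 G=63 H=59 B=44 E=43 F=28 I=20 C=16
Assign: D→slot 1, A→slot 2, G→slot 3, H→slot 7, B→slot 5, E→slot 4, F→slot 6, I skipped, C skipped.
Slots: [1:D] [2:A] [3:G] [4:E] [5:B] [6:F] [7:H]
Profit = 78 + 64 + 63 + 43 + 44 + 28 + 59 = 379

379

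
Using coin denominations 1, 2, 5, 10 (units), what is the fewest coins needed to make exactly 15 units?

2

15 = 1×10 + 1×5
Total coins = 1 + 1 = 2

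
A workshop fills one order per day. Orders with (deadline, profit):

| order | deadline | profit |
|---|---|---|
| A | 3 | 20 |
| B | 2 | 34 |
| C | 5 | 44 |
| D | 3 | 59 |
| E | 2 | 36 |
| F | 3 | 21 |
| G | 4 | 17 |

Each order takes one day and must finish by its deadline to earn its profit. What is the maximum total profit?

Sort by profit descending; place each in the latest free slot ≤ its deadline.
By profit: D(d3,59), C(d5,44), E(d2,36), B(d2,34), F(d3,21), A(d3,20), G(d4,17)
D→slot 3; C→slot 5; E→slot 2; B→slot 1; F skipped; A skipped; G→slot 4.
Profit = 34 + 36 + 59 + 17 + 44 = 190

190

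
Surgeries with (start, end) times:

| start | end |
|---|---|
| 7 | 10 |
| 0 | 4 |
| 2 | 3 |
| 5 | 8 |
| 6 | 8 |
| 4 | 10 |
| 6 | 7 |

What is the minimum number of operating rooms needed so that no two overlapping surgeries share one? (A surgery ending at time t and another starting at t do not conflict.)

starts: [0, 2, 4, 5, 6, 6, 7]
ends:   [3, 4, 7, 8, 8, 10, 10]
s0→1 s2→2 e3→1 e4→0 s4→1 s5→2 s6→3 s6→4  — peak 4.

4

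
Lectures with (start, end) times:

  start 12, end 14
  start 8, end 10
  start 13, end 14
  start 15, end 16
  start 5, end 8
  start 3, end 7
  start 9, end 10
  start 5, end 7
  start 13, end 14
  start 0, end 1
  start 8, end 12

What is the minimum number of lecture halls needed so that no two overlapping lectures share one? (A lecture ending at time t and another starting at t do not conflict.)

The answer is the maximum number of intervals overlapping at any instant.
Events (time:±→running): 0:+→1 1:-→0 3:+→1 5:+→2 5:+→3 … peak 3.

3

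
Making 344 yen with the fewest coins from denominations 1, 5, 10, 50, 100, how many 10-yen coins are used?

344 − 3×100→44 − 4×10→4 − 4×1→0
Count of 10: 4

4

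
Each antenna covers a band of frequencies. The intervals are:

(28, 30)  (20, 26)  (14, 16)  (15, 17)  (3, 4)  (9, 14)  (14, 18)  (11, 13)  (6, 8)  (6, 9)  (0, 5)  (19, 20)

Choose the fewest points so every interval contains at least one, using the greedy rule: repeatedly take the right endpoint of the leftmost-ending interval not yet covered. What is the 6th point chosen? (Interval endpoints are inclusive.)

30

Sort by right endpoint; whenever an interval is uncovered, place a point at its right end.
By right end: [3,4]  [0,5]  [6,8]  [6,9]  [11,13]  [9,14]  [14,16]  [15,17]  [14,18]  [19,20]  [20,26]  [28,30]
[3,4] uncovered → point at 4; [6,8] uncovered → point at 8; [11,13] uncovered → point at 13; [14,16] uncovered → point at 16; [19,20] uncovered → point at 20; [28,30] uncovered → point at 30.
Points: 4, 8, 13, 16, 20, 30 (6 total).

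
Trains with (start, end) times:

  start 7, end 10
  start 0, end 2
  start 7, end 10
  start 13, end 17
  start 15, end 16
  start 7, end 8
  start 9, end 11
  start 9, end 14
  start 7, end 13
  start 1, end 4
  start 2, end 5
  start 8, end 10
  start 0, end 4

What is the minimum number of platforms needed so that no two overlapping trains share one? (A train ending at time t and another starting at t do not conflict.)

6

Events (time:±→running): 0:+→1 0:+→2 1:+→3 2:-→2 2:+→3 4:-→2 4:-→1 5:-→0 7:+→1 7:+→2 7:+→3 7:+→4 8:-→3 8:+→4 9:+→5 9:+→6 … peak 6.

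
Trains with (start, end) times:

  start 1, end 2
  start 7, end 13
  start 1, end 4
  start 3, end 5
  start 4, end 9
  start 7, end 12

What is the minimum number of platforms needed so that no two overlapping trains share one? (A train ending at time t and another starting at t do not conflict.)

3

Count concurrent intervals with a sweep; the peak is the room count.
Events (time:±→running): 1:+→1 1:+→2 2:-→1 3:+→2 4:-→1 4:+→2 5:-→1 7:+→2 7:+→3 … peak 3.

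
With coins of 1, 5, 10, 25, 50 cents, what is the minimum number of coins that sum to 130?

4

130 = 2×50 + 1×25 + 1×5
Total coins = 2 + 1 + 1 = 4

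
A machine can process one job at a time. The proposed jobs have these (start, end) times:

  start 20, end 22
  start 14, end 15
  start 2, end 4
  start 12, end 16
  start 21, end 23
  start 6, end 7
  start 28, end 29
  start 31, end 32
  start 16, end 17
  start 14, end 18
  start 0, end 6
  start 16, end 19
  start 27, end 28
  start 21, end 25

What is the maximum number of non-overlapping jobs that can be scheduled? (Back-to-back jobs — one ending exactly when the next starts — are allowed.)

8

Greedy by earliest finish: after sorting by end time, pick each interval compatible with the last pick.
By end time: (2,4), (0,6), (6,7), (14,15), (12,16), (16,17), (14,18), (16,19), (20,22), (21,23), (21,25), (27,28), (28,29), (31,32).
Pick (2,4); next start ≥ 4 → (6,7); next start ≥ 7 → (14,15); next start ≥ 15 → (16,17); next start ≥ 17 → (20,22); next start ≥ 22 → (27,28); next start ≥ 28 → (28,29); next start ≥ 29 → (31,32).
Selected 8 jobs.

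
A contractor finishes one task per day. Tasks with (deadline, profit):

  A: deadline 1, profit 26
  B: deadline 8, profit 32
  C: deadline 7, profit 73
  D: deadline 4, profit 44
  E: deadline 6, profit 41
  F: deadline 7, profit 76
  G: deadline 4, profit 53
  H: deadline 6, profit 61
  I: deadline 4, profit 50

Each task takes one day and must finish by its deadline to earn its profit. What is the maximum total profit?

430

Sort by profit descending; place each in the latest free slot ≤ its deadline.
Profit order: F=76 C=73 H=61 G=53 I=50 D=44 E=41 B=32 A=26
Assign: F→slot 7, C→slot 6, H→slot 5, G→slot 4, I→slot 3, D→slot 2, E→slot 1, B→slot 8, A skipped.
Slots: [1:E] [2:D] [3:I] [4:G] [5:H] [6:C] [7:F] [8:B]
Profit = 41 + 44 + 50 + 53 + 61 + 73 + 76 + 32 = 430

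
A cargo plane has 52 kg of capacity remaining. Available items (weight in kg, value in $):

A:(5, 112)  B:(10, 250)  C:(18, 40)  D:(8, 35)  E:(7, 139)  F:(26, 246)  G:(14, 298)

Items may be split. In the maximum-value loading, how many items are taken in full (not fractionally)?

4

Order: B (250/10=25.00) > A (112/5=22.40) > G (298/14=21.29) > E (139/7=19.86) > F (246/26=9.46) > D (35/8=4.38) > C (40/18=2.22)
Fill: take B (10 @ 250) → take A (5 @ 112) → take G (14 @ 298) → take E (7 @ 139) → take 16/26 of F → 151.38; 52/52 used.
4 item(s) taken whole; one partial (take 16/26 of F).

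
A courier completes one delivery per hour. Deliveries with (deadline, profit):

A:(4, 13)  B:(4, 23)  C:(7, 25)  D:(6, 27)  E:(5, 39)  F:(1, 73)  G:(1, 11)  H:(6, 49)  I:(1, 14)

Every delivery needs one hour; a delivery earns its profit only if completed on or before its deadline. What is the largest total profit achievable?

By profit: F(d1,73), H(d6,49), E(d5,39), D(d6,27), C(d7,25), B(d4,23), I(d1,14), A(d4,13), G(d1,11)
F→slot 1; H→slot 6; E→slot 5; D→slot 4; C→slot 7; B→slot 3; I skipped; A→slot 2; G skipped.
Profit = 73 + 13 + 23 + 27 + 39 + 49 + 25 = 249

249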